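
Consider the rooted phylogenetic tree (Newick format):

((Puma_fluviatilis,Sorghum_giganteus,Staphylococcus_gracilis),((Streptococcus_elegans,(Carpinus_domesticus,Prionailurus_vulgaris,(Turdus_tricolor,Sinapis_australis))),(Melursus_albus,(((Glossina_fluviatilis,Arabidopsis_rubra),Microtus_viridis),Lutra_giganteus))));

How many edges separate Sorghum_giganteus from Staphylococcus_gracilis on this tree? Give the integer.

The MRCA of Sorghum_giganteus and Staphylococcus_gracilis is the node subtending (Puma_fluviatilis,Sorghum_giganteus,Staphylococcus_gracilis).
From Sorghum_giganteus up to that node: 1 branch. From Staphylococcus_gracilis up to the same node: 1 branch. Total: 1 + 1 = 2.

2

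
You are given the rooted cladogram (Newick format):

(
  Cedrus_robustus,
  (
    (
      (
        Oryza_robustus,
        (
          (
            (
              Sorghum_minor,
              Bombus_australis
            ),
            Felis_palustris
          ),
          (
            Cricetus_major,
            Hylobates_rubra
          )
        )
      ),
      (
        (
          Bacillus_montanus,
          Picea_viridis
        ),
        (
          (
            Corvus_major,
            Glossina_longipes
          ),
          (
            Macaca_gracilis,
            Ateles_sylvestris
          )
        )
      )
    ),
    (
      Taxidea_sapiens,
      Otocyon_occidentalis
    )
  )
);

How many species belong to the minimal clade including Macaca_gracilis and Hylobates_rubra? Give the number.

The MRCA of Macaca_gracilis and Hylobates_rubra is the node subtending ((Oryza_robustus,(((Sorghum_minor,Bombus_australis),Felis_palustris),(Cricetus_major,Hylobates_rubra))),((Bacillus_montanus,Picea_viridis),((Corvus_major,Glossina_longipes),(Macaca_gracilis,Ateles_sylvestris)))).
That clade contains 12 terminal taxa: Ateles_sylvestris, Bacillus_montanus, Bombus_australis, Corvus_major, Cricetus_major, Felis_palustris, Glossina_longipes, Hylobates_rubra, Macaca_gracilis, Oryza_robustus, Picea_viridis, Sorghum_minor.

12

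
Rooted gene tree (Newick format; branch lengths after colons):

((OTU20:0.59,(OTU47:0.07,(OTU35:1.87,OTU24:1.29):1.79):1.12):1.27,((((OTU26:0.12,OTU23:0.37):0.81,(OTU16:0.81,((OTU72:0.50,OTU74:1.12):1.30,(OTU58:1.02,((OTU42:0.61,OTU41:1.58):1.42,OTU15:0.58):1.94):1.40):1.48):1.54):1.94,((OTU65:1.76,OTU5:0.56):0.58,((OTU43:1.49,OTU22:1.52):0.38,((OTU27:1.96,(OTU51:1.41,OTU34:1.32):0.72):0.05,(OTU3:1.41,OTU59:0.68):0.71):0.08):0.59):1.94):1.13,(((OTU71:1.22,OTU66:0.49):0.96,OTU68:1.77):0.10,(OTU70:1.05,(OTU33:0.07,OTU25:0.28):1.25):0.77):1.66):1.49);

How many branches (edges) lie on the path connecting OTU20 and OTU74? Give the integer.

9

The MRCA of OTU20 and OTU74 is the root of the tree.
From OTU20 up to that node: 2 branches. From OTU74 up to the same node: 7 branches. Total: 2 + 7 = 9.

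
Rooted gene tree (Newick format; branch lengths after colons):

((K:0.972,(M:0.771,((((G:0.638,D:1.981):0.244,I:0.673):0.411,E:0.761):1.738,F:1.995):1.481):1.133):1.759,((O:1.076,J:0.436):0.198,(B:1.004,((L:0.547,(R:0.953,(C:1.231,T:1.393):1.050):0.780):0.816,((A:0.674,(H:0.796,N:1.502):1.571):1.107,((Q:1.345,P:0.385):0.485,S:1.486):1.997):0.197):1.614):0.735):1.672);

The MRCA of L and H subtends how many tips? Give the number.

10

The MRCA of L and H is the node subtending ((L,(R,(C,T))),((A,(H,N)),((Q,P),S))).
That clade contains 10 terminal taxa: A, C, H, L, N, P, Q, R, S, T.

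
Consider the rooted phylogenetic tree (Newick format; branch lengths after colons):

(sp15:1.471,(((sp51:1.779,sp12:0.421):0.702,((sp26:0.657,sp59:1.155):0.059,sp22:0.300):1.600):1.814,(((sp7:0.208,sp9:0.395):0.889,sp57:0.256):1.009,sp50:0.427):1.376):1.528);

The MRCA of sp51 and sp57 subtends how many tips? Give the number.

9

The MRCA of sp51 and sp57 is the node subtending (((sp51,sp12),((sp26,sp59),sp22)),(((sp7,sp9),sp57),sp50)).
That clade contains 9 terminal taxa: sp12, sp22, sp26, sp50, sp51, sp57, sp59, sp7, sp9.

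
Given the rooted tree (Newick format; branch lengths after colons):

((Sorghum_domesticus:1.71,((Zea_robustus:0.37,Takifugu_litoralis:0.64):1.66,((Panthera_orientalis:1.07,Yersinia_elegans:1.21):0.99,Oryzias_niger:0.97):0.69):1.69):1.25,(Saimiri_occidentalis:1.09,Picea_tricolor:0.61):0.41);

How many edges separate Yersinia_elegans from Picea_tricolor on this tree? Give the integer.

7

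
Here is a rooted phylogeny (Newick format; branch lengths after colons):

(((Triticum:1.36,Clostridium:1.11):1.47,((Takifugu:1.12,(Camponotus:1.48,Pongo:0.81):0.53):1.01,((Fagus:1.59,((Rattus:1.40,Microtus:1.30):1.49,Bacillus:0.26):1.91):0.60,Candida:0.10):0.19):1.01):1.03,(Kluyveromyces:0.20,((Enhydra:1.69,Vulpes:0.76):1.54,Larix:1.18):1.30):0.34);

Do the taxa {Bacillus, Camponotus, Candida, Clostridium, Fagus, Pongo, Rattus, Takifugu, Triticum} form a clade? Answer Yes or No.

No

The MRCA of the listed taxa subtends ((Triticum,Clostridium),((Takifugu,(Camponotus,Pongo)),((Fagus,((Rattus,Microtus),Bacillus)),Candida))).
That clade also contains Microtus, which is not in the proposed group, so the group is not monophyletic.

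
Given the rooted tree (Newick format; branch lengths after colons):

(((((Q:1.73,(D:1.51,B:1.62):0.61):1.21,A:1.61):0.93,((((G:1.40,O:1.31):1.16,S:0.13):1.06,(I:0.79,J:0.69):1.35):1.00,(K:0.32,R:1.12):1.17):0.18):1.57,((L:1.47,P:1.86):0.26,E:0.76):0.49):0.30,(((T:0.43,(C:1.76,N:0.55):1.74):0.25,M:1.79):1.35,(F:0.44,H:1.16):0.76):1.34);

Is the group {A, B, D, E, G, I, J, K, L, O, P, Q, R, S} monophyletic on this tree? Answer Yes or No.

Yes

The most recent common ancestor of these taxa subtends ((((Q,(D,B)),A),((((G,O),S),(I,J)),(K,R))),((L,P),E)).
That clade has exactly 14 tips — every listed taxon and nothing else — so the group is monophyletic.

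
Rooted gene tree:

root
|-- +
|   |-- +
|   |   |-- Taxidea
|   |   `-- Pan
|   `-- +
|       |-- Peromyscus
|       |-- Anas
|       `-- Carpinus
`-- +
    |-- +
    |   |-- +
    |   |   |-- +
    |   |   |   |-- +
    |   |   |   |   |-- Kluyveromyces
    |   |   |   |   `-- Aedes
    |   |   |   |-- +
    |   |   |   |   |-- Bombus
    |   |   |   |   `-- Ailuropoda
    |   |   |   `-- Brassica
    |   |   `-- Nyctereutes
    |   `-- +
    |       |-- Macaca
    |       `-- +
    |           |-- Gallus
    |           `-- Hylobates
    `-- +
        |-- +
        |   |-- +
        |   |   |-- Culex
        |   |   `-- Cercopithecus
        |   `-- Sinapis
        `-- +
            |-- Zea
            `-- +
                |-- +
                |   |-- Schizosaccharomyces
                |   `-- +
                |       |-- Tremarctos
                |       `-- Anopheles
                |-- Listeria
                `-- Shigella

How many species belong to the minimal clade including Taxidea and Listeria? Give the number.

23

The MRCA of Taxidea and Listeria is the root, so the clade is the entire tree.
That clade contains 23 terminal taxa: Aedes, Ailuropoda, Anas, Anopheles, Bombus, Brassica, Carpinus, Cercopithecus, Culex, Gallus, Hylobates, Kluyveromyces, Listeria, Macaca, Nyctereutes, Pan, Peromyscus, Schizosaccharomyces, Shigella, Sinapis, Taxidea, Tremarctos, Zea.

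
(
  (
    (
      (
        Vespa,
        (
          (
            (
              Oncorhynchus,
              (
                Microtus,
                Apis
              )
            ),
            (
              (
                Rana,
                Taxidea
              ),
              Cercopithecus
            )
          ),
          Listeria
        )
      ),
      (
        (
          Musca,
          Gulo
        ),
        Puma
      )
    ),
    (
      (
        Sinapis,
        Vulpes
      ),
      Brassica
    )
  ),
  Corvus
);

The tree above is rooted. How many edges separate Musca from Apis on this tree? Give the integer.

The MRCA of Musca and Apis is the node subtending ((Vespa,(((Oncorhynchus,(Microtus,Apis)),((Rana,Taxidea),Cercopithecus)),Listeria)),((Musca,Gulo),Puma)).
From Musca up to that node: 3 branches. From Apis up to the same node: 6 branches. Total: 3 + 6 = 9.

9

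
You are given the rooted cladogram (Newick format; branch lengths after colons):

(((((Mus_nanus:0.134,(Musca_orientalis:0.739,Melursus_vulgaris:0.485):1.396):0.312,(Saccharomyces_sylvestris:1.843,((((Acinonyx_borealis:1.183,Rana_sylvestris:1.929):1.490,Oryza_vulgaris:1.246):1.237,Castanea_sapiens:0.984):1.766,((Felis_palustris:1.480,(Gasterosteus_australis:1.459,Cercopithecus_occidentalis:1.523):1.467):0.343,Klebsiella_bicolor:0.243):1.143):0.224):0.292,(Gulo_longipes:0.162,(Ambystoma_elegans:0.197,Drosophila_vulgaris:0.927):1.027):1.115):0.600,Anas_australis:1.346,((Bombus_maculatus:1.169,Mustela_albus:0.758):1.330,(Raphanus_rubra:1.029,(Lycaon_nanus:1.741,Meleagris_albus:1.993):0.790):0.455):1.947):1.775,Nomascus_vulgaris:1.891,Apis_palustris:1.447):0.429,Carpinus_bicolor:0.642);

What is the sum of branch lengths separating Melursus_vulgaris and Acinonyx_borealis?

8.385

The path runs Melursus_vulgaris → … → MRCA → … → Acinonyx_borealis; the MRCA is the node subtending ((Mus_nanus,(Musca_orientalis,Melursus_vulgaris)),(Saccharomyces_sylvestris,((((Acinonyx_borealis,Rana_sylvestris),Oryza_vulgaris),Castanea_sapiens),((Felis_palustris,(Gasterosteus_australis,Cercopithecus_occidentalis)),Klebsiella_bicolor))),(Gulo_longipes,(Ambystoma_elegans,Drosophila_vulgaris))).
Branch lengths along that path: 0.485 + 1.396 + 0.312 + 0.292 + 0.224 + 1.766 + 1.237 + 1.490 + 1.183 = 8.385.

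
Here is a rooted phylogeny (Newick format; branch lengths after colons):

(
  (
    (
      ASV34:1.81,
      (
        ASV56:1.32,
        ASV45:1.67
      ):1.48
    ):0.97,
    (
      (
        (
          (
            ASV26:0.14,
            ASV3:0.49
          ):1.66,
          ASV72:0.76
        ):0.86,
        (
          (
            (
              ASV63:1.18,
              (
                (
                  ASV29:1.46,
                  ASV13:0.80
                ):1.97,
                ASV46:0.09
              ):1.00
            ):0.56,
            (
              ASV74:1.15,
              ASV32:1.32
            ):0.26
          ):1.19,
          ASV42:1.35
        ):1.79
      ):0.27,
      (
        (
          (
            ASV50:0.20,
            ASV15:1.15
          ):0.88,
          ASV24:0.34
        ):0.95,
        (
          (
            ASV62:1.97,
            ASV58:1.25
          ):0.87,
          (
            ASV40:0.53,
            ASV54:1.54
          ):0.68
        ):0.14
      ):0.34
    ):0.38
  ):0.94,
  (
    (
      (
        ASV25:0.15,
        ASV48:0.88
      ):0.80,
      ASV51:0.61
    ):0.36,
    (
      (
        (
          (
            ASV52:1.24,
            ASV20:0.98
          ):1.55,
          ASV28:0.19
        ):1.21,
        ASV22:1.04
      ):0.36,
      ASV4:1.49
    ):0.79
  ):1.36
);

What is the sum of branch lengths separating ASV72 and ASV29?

9.59

The path runs ASV72 → … → MRCA → … → ASV29; the MRCA is the node subtending (((ASV26,ASV3),ASV72),(((ASV63,((ASV29,ASV13),ASV46)),(ASV74,ASV32)),ASV42)).
Branch lengths along that path: 0.76 + 0.86 + 1.79 + 1.19 + 0.56 + 1.00 + 1.97 + 1.46 = 9.59.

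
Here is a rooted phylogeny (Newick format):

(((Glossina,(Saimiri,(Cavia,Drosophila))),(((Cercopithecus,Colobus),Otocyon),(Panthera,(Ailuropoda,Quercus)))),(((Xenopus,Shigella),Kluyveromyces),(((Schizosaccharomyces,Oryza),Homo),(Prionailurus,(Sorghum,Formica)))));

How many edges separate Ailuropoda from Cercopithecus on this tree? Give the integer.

The MRCA of Ailuropoda and Cercopithecus is the node subtending (((Cercopithecus,Colobus),Otocyon),(Panthera,(Ailuropoda,Quercus))).
From Ailuropoda up to that node: 3 branches. From Cercopithecus up to the same node: 3 branches. Total: 3 + 3 = 6.

6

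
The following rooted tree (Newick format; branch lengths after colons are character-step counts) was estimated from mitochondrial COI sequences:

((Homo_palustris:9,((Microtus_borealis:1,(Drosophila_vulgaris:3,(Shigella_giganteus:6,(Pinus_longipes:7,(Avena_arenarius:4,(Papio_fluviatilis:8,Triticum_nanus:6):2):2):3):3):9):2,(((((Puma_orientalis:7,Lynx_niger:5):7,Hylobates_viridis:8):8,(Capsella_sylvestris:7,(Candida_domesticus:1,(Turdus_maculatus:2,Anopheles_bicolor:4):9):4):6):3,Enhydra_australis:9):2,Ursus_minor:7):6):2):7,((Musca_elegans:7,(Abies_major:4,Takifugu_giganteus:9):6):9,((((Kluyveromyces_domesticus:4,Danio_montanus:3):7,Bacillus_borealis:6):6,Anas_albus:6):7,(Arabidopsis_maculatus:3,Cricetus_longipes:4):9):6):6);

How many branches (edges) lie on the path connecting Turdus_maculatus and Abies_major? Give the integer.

The MRCA of Turdus_maculatus and Abies_major is the root of the tree.
From Turdus_maculatus up to that node: 9 branches. From Abies_major up to the same node: 4 branches. Total: 9 + 4 = 13.

13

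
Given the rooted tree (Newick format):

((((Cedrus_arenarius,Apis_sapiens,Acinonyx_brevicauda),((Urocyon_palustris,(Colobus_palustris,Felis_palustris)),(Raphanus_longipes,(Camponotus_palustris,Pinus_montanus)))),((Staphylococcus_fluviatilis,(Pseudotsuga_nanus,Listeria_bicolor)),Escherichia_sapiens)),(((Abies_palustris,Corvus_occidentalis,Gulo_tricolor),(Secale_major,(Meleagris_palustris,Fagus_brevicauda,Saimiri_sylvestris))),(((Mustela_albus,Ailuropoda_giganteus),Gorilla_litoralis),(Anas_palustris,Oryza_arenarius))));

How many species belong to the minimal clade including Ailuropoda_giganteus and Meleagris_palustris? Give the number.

12

The MRCA of Ailuropoda_giganteus and Meleagris_palustris is the node subtending (((Abies_palustris,Corvus_occidentalis,Gulo_tricolor),(Secale_major,(Meleagris_palustris,Fagus_brevicauda,Saimiri_sylvestris))),(((Mustela_albus,Ailuropoda_giganteus),Gorilla_litoralis),(Anas_palustris,Oryza_arenarius))).
That clade contains 12 terminal taxa: Abies_palustris, Ailuropoda_giganteus, Anas_palustris, Corvus_occidentalis, Fagus_brevicauda, Gorilla_litoralis, Gulo_tricolor, Meleagris_palustris, Mustela_albus, Oryza_arenarius, Saimiri_sylvestris, Secale_major.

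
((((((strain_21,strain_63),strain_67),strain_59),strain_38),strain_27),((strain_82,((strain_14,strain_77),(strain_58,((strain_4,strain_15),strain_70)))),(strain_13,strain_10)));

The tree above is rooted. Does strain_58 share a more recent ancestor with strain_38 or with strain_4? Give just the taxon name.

strain_4

The MRCA of strain_58 and strain_4 subtends (strain_58,((strain_4,strain_15),strain_70)) (4 taxa).
The MRCA of strain_58 and strain_38 is the root, subtending the entire tree (15 taxa).
The first is nested inside the second, so strain_58 shares a more recent common ancestor with strain_4.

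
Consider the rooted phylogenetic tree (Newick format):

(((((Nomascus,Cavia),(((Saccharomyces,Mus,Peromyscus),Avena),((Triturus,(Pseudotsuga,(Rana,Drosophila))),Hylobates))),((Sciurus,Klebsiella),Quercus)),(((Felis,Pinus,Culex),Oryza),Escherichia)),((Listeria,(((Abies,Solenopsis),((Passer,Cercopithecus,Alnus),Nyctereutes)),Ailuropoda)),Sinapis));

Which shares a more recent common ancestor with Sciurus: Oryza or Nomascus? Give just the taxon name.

Nomascus

The MRCA of Sciurus and Nomascus subtends (((Nomascus,Cavia),(((Saccharomyces,Mus,Peromyscus),Avena),((Triturus,(Pseudotsuga,(Rana,Drosophila))),Hylobates))),((Sciurus,Klebsiella),Quercus)) (14 taxa).
The MRCA of Sciurus and Oryza subtends ((((Nomascus,Cavia),(((Saccharomyces,Mus,Peromyscus),Avena),((Triturus,(Pseudotsuga,(Rana,Drosophila))),Hylobates))),((Sciurus,Klebsiella),Quercus)),(((Felis,Pinus,Culex),Oryza),Escherichia)) (19 taxa).
The first is nested inside the second, so Sciurus shares a more recent common ancestor with Nomascus.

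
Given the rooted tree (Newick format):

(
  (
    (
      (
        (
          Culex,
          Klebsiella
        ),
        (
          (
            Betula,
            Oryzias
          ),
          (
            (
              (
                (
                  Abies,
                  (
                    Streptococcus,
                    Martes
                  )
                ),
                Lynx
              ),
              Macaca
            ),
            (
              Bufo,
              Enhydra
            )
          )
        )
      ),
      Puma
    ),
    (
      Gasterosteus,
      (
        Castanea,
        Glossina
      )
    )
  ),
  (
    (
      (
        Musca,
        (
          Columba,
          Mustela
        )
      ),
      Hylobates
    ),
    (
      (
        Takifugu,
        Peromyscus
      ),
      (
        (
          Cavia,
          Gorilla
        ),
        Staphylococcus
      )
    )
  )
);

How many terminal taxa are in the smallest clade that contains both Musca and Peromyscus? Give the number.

9

The MRCA of Musca and Peromyscus is the node subtending (((Musca,(Columba,Mustela)),Hylobates),((Takifugu,Peromyscus),((Cavia,Gorilla),Staphylococcus))).
That clade contains 9 terminal taxa: Cavia, Columba, Gorilla, Hylobates, Musca, Mustela, Peromyscus, Staphylococcus, Takifugu.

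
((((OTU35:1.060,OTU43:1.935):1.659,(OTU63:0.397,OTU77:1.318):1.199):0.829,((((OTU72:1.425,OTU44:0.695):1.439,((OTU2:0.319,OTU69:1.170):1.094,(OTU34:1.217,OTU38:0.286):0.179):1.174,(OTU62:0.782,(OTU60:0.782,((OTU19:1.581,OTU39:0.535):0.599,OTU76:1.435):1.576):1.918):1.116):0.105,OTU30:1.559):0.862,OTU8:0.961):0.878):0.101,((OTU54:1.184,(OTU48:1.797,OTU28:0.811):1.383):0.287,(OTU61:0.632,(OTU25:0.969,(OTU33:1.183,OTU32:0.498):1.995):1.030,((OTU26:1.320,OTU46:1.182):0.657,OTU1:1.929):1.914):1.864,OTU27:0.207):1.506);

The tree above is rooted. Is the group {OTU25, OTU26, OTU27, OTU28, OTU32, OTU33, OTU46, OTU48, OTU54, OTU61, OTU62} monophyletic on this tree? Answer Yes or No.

No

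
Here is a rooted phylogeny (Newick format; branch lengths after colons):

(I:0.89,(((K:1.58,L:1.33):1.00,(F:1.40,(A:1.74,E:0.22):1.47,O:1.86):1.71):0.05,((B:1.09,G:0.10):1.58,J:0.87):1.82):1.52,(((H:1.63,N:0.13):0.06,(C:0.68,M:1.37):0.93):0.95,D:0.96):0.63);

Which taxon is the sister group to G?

B

G attaches to the tree at the node subtending (B,G).
The other lineage descending from that same node — the sister group — is the single tip B.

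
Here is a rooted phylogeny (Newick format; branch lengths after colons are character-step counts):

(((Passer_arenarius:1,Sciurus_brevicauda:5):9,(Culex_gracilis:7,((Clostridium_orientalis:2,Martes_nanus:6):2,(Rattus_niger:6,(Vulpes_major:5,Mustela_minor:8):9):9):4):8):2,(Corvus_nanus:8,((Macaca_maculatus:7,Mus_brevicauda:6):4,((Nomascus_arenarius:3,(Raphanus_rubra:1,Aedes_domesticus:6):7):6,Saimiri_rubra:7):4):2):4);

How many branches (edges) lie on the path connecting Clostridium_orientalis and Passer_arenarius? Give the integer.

The MRCA of Clostridium_orientalis and Passer_arenarius is the node subtending ((Passer_arenarius,Sciurus_brevicauda),(Culex_gracilis,((Clostridium_orientalis,Martes_nanus),(Rattus_niger,(Vulpes_major,Mustela_minor))))).
From Clostridium_orientalis up to that node: 4 branches. From Passer_arenarius up to the same node: 2 branches. Total: 4 + 2 = 6.

6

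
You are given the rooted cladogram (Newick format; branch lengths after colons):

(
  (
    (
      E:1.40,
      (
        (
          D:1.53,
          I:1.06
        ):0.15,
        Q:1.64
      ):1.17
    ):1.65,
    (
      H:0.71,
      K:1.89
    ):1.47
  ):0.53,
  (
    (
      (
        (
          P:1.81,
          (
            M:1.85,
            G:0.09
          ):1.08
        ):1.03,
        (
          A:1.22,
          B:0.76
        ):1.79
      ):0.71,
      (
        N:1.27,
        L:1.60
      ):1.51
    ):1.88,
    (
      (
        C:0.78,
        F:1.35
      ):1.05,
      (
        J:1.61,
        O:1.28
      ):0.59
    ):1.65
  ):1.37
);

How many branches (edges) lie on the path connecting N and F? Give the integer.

6

The MRCA of N and F is the node subtending ((((P,(M,G)),(A,B)),(N,L)),((C,F),(J,O))).
From N up to that node: 3 branches. From F up to the same node: 3 branches. Total: 3 + 3 = 6.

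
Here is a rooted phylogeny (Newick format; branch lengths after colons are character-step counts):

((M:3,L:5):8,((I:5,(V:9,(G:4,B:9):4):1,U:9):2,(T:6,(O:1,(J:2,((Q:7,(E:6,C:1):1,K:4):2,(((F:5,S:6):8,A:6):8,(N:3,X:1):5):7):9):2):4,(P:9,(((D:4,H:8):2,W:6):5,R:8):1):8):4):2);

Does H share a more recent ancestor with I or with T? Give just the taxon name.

The MRCA of H and T subtends (T,(O,(J,((Q,(E,C),K),(((F,S),A),(N,X))))),(P,(((D,H),W),R))) (17 taxa).
The MRCA of H and I subtends ((I,(V,(G,B)),U),(T,(O,(J,((Q,(E,C),K),(((F,S),A),(N,X))))),(P,(((D,H),W),R)))) (22 taxa).
The first is nested inside the second, so H shares a more recent common ancestor with T.

T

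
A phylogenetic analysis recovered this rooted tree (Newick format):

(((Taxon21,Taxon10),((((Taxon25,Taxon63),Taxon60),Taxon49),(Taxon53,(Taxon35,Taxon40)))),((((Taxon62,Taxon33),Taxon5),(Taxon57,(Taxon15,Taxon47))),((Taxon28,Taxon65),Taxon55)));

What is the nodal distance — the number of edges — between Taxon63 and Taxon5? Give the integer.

10

The MRCA of Taxon63 and Taxon5 is the root of the tree.
From Taxon63 up to that node: 6 branches. From Taxon5 up to the same node: 4 branches. Total: 6 + 4 = 10.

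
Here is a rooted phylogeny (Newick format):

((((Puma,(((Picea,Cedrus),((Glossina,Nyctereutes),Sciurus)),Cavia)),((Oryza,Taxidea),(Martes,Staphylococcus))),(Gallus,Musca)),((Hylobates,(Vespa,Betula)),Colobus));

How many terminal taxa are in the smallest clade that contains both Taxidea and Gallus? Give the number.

13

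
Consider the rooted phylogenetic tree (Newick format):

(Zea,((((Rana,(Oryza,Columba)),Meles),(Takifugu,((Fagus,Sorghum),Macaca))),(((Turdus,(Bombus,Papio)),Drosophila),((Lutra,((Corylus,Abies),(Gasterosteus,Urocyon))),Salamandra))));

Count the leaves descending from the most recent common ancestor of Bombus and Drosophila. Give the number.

The MRCA of Bombus and Drosophila is the node subtending ((Turdus,(Bombus,Papio)),Drosophila).
That clade contains 4 terminal taxa: Bombus, Drosophila, Papio, Turdus.

4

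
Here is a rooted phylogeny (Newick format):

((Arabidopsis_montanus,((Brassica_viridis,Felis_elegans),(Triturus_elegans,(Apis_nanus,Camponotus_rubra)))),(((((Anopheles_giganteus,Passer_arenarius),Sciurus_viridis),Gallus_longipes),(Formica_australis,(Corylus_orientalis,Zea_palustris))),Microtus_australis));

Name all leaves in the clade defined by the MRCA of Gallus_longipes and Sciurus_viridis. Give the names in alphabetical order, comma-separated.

Anopheles_giganteus, Gallus_longipes, Passer_arenarius, Sciurus_viridis

Tracing Gallus_longipes: it sits inside (((Anopheles_giganteus,Passer_arenarius),Sciurus_viridis),Gallus_longipes).
Tracing Sciurus_viridis: it sits inside ((Anopheles_giganteus,Passer_arenarius),Sciurus_viridis).
The smallest clade enclosing both is (((Anopheles_giganteus,Passer_arenarius),Sciurus_viridis),Gallus_longipes); the answer is its 4 terminal taxa in alphabetical order.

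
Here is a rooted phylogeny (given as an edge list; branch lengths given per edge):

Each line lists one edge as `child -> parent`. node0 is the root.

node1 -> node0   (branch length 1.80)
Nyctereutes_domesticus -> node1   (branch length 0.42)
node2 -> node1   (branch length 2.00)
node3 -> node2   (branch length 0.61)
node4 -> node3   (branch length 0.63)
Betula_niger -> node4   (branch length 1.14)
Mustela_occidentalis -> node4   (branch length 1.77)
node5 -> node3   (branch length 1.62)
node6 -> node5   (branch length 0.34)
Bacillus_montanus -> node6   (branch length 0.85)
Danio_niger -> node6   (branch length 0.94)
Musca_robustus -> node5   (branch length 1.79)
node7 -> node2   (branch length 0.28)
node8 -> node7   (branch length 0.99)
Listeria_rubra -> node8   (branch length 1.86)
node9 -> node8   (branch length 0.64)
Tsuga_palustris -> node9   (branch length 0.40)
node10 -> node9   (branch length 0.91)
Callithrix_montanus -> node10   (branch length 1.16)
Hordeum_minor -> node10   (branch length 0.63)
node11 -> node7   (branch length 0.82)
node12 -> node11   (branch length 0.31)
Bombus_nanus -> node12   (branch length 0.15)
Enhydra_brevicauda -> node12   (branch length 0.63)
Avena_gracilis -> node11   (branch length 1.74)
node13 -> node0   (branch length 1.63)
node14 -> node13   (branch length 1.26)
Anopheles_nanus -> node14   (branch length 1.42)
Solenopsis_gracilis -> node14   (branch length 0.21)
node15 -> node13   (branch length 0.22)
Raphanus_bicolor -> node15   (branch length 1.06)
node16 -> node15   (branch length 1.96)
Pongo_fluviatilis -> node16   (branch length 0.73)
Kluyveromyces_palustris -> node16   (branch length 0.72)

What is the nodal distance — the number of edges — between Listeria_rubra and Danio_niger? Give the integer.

The MRCA of Listeria_rubra and Danio_niger is the node subtending (((Betula_niger,Mustela_occidentalis),((Bacillus_montanus,Danio_niger),Musca_robustus)),((Listeria_rubra,(Tsuga_palustris,(Callithrix_montanus,Hordeum_minor))),((Bombus_nanus,Enhydra_brevicauda),Avena_gracilis))).
From Listeria_rubra up to that node: 3 branches. From Danio_niger up to the same node: 4 branches. Total: 3 + 4 = 7.

7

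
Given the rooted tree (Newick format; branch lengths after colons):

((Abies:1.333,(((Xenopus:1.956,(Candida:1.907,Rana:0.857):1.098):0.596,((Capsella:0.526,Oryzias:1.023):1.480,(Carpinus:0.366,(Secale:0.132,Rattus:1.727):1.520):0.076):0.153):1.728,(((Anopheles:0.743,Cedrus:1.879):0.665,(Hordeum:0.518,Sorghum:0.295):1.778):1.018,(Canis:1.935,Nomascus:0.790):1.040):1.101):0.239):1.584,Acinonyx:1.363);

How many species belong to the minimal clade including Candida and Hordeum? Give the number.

14

The MRCA of Candida and Hordeum is the node subtending (((Xenopus,(Candida,Rana)),((Capsella,Oryzias),(Carpinus,(Secale,Rattus)))),(((Anopheles,Cedrus),(Hordeum,Sorghum)),(Canis,Nomascus))).
That clade contains 14 terminal taxa: Anopheles, Candida, Canis, Capsella, Carpinus, Cedrus, Hordeum, Nomascus, Oryzias, Rana, Rattus, Secale, Sorghum, Xenopus.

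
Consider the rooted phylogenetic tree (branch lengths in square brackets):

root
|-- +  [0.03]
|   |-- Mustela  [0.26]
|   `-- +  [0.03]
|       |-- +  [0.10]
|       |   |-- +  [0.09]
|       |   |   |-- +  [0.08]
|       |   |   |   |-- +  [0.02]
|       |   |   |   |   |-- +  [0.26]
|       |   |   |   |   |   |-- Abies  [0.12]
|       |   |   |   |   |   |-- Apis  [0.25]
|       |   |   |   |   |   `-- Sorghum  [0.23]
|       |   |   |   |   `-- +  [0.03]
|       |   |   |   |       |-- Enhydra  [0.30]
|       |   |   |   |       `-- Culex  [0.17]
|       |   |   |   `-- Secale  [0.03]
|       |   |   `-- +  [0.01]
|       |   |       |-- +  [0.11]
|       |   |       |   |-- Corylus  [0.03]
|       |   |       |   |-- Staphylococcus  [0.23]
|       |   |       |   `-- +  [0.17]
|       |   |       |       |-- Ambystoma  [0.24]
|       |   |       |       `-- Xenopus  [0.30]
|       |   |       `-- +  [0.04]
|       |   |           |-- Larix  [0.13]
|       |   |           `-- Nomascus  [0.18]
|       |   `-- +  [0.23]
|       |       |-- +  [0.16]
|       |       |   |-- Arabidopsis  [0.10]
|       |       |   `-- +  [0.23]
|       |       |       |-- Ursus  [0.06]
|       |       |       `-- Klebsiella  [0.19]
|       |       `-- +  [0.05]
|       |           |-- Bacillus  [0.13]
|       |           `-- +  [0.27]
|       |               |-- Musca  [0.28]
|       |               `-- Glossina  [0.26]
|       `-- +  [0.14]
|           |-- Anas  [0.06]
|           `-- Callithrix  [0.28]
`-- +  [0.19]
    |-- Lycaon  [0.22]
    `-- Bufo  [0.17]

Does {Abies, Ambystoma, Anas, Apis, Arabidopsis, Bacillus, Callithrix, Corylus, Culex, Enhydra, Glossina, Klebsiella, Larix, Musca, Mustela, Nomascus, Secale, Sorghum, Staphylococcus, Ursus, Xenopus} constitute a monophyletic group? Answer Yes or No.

The most recent common ancestor of these taxa subtends (Mustela,((((((Abies,Apis,Sorghum),(Enhydra,Culex)),Secale),((Corylus,Staphylococcus,(Ambystoma,Xenopus)),(Larix,Nomascus))),((Arabidopsis,(Ursus,Klebsiella)),(Bacillus,(Musca,Glossina)))),(Anas,Callithrix))).
That clade has exactly 21 tips — every listed taxon and nothing else — so the group is monophyletic.

Yes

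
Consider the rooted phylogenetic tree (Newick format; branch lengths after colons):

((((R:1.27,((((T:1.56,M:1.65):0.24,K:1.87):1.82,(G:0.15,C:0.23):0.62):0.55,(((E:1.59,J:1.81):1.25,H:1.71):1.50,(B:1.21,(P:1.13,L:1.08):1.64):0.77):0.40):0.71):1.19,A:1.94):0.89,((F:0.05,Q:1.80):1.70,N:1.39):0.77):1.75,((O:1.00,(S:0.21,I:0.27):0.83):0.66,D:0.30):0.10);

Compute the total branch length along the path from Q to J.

The path runs Q → … → MRCA → … → J; the MRCA is the node subtending (((R,((((T,M),K),(G,C)),(((E,J),H),(B,(P,L))))),A),((F,Q),N)).
Branch lengths along that path: 1.80 + 1.70 + 0.77 + 0.89 + 1.19 + 0.71 + 0.40 + 1.50 + 1.25 + 1.81 = 12.02.

12.02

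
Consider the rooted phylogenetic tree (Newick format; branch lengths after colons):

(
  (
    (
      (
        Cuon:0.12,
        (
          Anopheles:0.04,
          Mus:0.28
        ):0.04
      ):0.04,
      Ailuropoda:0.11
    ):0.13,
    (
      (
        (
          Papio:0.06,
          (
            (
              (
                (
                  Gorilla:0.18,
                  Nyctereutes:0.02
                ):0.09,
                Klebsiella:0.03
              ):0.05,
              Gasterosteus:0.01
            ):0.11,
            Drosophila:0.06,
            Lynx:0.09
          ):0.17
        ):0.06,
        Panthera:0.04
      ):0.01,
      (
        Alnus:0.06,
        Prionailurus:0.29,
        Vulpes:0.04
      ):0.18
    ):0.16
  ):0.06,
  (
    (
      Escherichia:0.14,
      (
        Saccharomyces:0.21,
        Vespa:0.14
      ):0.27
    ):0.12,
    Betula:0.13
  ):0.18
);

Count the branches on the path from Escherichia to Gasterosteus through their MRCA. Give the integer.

The MRCA of Escherichia and Gasterosteus is the root of the tree.
From Escherichia up to that node: 3 branches. From Gasterosteus up to the same node: 7 branches. Total: 3 + 7 = 10.

10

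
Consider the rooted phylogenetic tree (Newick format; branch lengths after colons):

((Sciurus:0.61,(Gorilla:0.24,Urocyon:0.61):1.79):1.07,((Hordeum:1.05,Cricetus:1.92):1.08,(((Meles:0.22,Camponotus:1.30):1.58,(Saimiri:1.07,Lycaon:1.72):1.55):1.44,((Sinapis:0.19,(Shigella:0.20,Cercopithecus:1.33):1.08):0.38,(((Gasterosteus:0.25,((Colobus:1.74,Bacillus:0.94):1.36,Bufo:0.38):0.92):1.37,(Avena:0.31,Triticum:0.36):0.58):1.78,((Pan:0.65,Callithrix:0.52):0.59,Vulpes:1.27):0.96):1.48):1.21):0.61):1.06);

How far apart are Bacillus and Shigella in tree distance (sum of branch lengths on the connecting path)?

9.51

The path runs Bacillus → … → MRCA → … → Shigella; the MRCA is the node subtending ((Sinapis,(Shigella,Cercopithecus)),(((Gasterosteus,((Colobus,Bacillus),Bufo)),(Avena,Triticum)),((Pan,Callithrix),Vulpes))).
Branch lengths along that path: 0.94 + 1.36 + 0.92 + 1.37 + 1.78 + 1.48 + 0.38 + 1.08 + 0.20 = 9.51.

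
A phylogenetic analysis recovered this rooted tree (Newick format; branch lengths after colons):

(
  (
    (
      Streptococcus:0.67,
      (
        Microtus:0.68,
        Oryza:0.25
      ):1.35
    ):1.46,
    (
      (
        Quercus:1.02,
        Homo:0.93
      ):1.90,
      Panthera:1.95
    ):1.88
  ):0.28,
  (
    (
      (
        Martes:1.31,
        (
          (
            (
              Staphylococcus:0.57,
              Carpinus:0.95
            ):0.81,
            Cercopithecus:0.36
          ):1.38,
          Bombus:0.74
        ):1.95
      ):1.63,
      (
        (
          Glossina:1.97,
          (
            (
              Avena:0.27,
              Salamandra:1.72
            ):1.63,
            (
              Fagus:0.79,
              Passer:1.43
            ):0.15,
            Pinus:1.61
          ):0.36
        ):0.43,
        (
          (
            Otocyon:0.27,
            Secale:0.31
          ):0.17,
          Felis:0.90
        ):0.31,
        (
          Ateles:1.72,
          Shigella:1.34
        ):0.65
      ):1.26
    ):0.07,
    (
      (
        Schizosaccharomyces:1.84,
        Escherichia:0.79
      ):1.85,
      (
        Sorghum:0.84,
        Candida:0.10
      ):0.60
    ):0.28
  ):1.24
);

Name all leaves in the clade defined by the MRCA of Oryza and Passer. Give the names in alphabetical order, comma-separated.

Ateles, Avena, Bombus, Candida, Carpinus, Cercopithecus, Escherichia, Fagus, Felis, Glossina, Homo, Martes, Microtus, Oryza, Otocyon, Panthera, Passer, Pinus, Quercus, Salamandra, Schizosaccharomyces, Secale, Shigella, Sorghum, Staphylococcus, Streptococcus

Tracing Oryza: it sits inside (Microtus,Oryza).
Tracing Passer: it sits inside (Fagus,Passer).
The smallest clade enclosing both is the whole tree (their MRCA is the root), so the answer is all 26 tips in alphabetical order.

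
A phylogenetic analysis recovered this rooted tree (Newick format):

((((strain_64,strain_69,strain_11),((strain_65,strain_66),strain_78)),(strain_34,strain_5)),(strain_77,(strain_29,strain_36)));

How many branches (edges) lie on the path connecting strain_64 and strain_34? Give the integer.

5

The MRCA of strain_64 and strain_34 is the node subtending (((strain_64,strain_69,strain_11),((strain_65,strain_66),strain_78)),(strain_34,strain_5)).
From strain_64 up to that node: 3 branches. From strain_34 up to the same node: 2 branches. Total: 3 + 2 = 5.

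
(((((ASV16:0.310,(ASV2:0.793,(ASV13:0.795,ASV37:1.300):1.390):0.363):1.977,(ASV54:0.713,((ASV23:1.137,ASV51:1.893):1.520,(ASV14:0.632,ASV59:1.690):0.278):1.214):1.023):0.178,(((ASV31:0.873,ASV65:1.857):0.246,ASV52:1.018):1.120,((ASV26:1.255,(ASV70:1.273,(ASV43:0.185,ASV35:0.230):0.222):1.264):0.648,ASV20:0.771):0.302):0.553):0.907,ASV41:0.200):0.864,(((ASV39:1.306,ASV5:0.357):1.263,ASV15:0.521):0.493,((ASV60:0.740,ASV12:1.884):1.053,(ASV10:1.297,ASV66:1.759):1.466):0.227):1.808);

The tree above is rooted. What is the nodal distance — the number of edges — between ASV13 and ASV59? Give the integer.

The MRCA of ASV13 and ASV59 is the node subtending ((ASV16,(ASV2,(ASV13,ASV37))),(ASV54,((ASV23,ASV51),(ASV14,ASV59)))).
From ASV13 up to that node: 4 branches. From ASV59 up to the same node: 4 branches. Total: 4 + 4 = 8.

8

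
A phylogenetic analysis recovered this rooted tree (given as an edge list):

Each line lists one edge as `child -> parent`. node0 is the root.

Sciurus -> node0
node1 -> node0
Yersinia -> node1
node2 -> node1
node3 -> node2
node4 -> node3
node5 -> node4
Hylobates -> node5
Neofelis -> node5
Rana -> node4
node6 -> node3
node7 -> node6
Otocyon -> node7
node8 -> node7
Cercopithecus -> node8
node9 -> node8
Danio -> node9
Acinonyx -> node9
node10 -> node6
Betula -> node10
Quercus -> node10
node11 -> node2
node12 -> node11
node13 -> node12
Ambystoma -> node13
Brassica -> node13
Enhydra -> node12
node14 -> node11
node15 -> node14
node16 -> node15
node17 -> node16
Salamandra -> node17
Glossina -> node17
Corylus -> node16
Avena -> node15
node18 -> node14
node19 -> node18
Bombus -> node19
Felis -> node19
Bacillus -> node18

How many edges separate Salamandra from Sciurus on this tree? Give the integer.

9

The MRCA of Salamandra and Sciurus is the root of the tree.
From Salamandra up to that node: 8 branches. From Sciurus up to the same node: 1 branch. Total: 8 + 1 = 9.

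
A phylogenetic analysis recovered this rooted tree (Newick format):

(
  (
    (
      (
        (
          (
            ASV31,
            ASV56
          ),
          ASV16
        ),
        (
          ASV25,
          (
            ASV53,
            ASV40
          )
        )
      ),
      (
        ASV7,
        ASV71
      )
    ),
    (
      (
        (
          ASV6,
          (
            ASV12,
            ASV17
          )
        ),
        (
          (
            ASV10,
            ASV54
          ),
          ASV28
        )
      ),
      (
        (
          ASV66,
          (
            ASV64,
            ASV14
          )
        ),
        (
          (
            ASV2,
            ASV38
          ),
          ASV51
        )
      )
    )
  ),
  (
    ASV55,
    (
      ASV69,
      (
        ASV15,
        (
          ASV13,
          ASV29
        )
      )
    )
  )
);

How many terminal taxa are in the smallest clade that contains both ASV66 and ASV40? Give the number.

The MRCA of ASV66 and ASV40 is the node subtending (((((ASV31,ASV56),ASV16),(ASV25,(ASV53,ASV40))),(ASV7,ASV71)),(((ASV6,(ASV12,ASV17)),((ASV10,ASV54),ASV28)),((ASV66,(ASV64,ASV14)),((ASV2,ASV38),ASV51)))).
That clade contains 20 terminal taxa: ASV10, ASV12, ASV14, ASV16, ASV17, ASV2, ASV25, ASV28, ASV31, ASV38, ASV40, ASV51, ASV53, ASV54, ASV56, ASV6, ASV64, ASV66, ASV7, ASV71.

20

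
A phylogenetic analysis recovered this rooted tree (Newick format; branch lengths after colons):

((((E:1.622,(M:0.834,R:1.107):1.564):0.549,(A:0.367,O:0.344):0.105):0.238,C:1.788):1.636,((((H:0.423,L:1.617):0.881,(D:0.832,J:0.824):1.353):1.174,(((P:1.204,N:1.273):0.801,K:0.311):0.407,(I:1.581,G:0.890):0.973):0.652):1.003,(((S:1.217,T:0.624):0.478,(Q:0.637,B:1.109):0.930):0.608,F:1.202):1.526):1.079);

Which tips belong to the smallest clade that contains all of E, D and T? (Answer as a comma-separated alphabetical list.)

A, B, C, D, E, F, G, H, I, J, K, L, M, N, O, P, Q, R, S, T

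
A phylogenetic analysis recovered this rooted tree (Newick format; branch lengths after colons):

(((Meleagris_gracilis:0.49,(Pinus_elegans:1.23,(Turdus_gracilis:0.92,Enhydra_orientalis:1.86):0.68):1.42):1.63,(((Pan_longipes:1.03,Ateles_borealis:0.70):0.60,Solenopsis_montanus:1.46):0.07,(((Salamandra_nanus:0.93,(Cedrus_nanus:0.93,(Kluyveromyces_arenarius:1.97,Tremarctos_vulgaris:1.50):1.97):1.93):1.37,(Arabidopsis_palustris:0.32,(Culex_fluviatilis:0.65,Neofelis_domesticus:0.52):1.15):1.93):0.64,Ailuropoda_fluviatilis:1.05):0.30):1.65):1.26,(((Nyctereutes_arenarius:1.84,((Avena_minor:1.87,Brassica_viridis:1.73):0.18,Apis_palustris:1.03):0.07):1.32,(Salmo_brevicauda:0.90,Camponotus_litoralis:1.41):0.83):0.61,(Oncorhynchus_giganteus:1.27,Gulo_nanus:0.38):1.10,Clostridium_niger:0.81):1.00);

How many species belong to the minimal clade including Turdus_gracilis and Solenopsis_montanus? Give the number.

15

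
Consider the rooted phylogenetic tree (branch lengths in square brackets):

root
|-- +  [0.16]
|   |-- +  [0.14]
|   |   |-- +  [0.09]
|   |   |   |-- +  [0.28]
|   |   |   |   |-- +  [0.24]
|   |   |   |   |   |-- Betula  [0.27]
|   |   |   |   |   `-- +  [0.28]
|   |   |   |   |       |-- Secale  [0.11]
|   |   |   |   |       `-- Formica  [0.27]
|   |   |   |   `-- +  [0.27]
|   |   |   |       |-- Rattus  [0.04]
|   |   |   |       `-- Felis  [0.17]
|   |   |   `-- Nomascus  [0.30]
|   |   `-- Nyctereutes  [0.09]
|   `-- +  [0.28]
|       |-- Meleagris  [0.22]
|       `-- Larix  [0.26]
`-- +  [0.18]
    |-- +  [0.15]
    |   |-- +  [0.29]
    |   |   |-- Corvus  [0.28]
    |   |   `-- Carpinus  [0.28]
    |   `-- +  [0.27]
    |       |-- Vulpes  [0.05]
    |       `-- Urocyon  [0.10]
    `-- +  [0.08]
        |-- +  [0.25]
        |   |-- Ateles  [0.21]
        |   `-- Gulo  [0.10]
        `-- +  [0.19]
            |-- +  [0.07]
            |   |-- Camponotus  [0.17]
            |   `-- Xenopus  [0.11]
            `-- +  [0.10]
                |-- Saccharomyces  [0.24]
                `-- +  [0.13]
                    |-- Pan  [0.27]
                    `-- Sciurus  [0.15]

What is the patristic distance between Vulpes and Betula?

1.83

The path runs Vulpes → … → MRCA → … → Betula; the MRCA is the root of the tree.
Branch lengths along that path: 0.05 + 0.27 + 0.15 + 0.18 + 0.16 + 0.14 + 0.09 + 0.28 + 0.24 + 0.27 = 1.83.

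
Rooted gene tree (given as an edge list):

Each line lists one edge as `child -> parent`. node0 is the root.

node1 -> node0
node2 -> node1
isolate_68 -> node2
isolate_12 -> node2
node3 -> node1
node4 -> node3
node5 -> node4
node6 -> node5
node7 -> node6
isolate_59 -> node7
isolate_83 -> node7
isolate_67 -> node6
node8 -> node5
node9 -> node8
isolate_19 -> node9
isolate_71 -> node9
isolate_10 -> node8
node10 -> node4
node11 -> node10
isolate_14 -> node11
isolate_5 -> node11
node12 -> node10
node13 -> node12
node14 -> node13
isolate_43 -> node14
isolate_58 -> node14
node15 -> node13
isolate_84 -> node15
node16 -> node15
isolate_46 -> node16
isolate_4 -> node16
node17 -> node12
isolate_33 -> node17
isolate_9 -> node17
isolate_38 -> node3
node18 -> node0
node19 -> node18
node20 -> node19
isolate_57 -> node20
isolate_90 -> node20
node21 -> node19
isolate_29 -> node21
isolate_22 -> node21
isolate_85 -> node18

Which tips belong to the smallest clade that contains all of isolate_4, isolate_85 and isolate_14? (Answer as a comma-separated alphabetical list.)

isolate_10, isolate_12, isolate_14, isolate_19, isolate_22, isolate_29, isolate_33, isolate_38, isolate_4, isolate_43, isolate_46, isolate_5, isolate_57, isolate_58, isolate_59, isolate_67, isolate_68, isolate_71, isolate_83, isolate_84, isolate_85, isolate_9, isolate_90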